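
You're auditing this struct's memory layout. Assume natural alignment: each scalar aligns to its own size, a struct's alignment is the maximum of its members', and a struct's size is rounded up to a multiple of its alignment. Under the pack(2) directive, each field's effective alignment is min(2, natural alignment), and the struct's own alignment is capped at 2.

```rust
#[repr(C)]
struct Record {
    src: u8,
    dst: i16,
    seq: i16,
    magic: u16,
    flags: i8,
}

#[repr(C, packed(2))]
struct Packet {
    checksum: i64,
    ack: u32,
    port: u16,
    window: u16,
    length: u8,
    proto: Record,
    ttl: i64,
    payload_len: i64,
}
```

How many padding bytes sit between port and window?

0

Record: src at 0 (size 1, align 1) → ends 1; pad 1 to align 2 for dst; dst at 2 (size 2, align 2) → ends 4; seq at 4 (size 2, align 2) → ends 6; magic at 6 (size 2, align 2) → ends 8; flags at 8 (size 1, align 1) → ends 9; tail pad 1 to reach multiple of 2; total 10 bytes, alignment 2
checksum at 0 (size 8, align 2) → ends 8
ack at 8 (size 4, align 2) → ends 12
port at 12 (size 2, align 2) → ends 14
window at 14 (size 2, align 2) → ends 16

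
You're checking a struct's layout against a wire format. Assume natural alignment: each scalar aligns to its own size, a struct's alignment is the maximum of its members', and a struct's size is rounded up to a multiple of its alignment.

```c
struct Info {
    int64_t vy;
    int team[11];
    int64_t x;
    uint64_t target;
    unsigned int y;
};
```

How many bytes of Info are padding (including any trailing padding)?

8

vy at 0 (size 8, align 8) → ends 8
team at 8 (size 44, align 4) → ends 52
pad 4 to align 8 for x
x at 56 (size 8, align 8) → ends 64
target at 64 (size 8, align 8) → ends 72
y at 72 (size 4, align 4) → ends 76
tail pad 4 to reach multiple of 8
total 80 bytes, alignment 8
data bytes 72, size 80 → padding 8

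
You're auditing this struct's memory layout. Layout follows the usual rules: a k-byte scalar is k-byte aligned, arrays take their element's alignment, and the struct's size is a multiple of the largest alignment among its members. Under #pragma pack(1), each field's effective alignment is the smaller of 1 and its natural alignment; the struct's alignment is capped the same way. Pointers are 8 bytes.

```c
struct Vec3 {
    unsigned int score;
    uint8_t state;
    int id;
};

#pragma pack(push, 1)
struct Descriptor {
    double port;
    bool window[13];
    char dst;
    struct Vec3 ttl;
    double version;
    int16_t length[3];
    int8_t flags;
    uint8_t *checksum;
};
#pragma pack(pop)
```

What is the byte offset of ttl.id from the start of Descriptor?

30

Vec3: score at 0 (size 4, align 4) → ends 4; state at 4 (size 1, align 1) → ends 5; pad 3 to align 4 for id; id at 8 (size 4, align 4) → ends 12; total 12 bytes, alignment 4
port at 0 (size 8, align 1) → ends 8
window at 8 (size 13, align 1) → ends 21
dst at 21 (size 1, align 1) → ends 22
ttl at 22 (size 12, align 1) → ends 34
within Vec3: id at 8
22 + 8 = 30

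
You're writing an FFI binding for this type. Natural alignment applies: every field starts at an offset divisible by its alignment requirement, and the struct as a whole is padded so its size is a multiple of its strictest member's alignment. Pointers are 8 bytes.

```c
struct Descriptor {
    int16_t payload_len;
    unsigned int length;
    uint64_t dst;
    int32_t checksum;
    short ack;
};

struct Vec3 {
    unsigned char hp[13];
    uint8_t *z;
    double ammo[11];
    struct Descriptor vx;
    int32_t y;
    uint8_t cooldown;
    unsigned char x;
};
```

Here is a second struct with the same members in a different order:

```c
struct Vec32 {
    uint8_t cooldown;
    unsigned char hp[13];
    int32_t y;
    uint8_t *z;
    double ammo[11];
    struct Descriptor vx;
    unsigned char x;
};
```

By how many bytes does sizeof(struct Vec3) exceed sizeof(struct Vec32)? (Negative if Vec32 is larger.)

-8

Descriptor: 0..2  payload_len  (2B, 2-aligned); 2..4  -- padding (2B); 4..8  length  (4B, 4-aligned); 8..16  dst  (8B, 8-aligned); 16..20  checksum  (4B, 4-aligned); 20..22  ack  (2B, 2-aligned); 22..24  -- tail padding (2B); sizeof = 24, alignof = 8
0..13  hp  (13B, 1-aligned)
13..16  -- padding (3B)
16..24  z  (8B, 8-aligned)
24..112  ammo  (88B, 8-aligned)
112..136  vx  (24B, 8-aligned)
136..140  y  (4B, 4-aligned)
140..141  cooldown  (1B, 1-aligned)
141..142  x  (1B, 1-aligned)
142..144  -- tail padding (2B)
sizeof = 144, alignof = 8
— Vec32 —
0..1  cooldown  (1B, 1-aligned)
1..14  hp  (13B, 1-aligned)
14..16  -- padding (2B)
16..20  y  (4B, 4-aligned)
20..24  -- padding (4B)
24..32  z  (8B, 8-aligned)
32..120  ammo  (88B, 8-aligned)
120..144  vx  (24B, 8-aligned)
144..145  x  (1B, 1-aligned)
145..152  -- tail padding (7B)
sizeof = 152, alignof = 8
144 − 152 = -8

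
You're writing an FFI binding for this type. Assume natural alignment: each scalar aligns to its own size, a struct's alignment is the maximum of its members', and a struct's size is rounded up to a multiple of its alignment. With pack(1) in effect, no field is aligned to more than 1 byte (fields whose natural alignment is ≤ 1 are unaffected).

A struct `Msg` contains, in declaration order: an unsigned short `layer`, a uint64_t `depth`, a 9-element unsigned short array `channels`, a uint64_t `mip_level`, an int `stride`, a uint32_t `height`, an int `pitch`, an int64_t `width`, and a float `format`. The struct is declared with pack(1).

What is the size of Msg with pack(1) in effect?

0..2  layer  (2B, 1-aligned)
2..10  depth  (8B, 1-aligned)
10..28  channels  (18B, 1-aligned)
28..36  mip_level  (8B, 1-aligned)
36..40  stride  (4B, 1-aligned)
40..44  height  (4B, 1-aligned)
44..48  pitch  (4B, 1-aligned)
48..56  width  (8B, 1-aligned)
56..60  format  (4B, 1-aligned)
sizeof = 60, alignof = 1

60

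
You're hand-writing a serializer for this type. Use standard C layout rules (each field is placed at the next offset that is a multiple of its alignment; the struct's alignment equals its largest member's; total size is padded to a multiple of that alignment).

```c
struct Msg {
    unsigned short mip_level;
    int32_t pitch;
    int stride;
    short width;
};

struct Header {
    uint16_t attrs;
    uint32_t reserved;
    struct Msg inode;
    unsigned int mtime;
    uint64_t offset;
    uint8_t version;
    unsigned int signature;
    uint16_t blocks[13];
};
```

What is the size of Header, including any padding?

80 bytes

Msg: mip_level at 0 (size 2, align 2) → ends 2; pad 2 to align 4 for pitch; pitch at 4 (size 4, align 4) → ends 8; stride at 8 (size 4, align 4) → ends 12; width at 12 (size 2, align 2) → ends 14; tail pad 2 to reach multiple of 4; total 16 bytes, alignment 4
attrs at 0 (size 2, align 2) → ends 2
pad 2 to align 4 for reserved
reserved at 4 (size 4, align 4) → ends 8
inode at 8 (size 16, align 4) → ends 24
mtime at 24 (size 4, align 4) → ends 28
pad 4 to align 8 for offset
offset at 32 (size 8, align 8) → ends 40
version at 40 (size 1, align 1) → ends 41
pad 3 to align 4 for signature
signature at 44 (size 4, align 4) → ends 48
blocks at 48 (size 26, align 2) → ends 74
tail pad 6 to reach multiple of 8
total 80 bytes, alignment 8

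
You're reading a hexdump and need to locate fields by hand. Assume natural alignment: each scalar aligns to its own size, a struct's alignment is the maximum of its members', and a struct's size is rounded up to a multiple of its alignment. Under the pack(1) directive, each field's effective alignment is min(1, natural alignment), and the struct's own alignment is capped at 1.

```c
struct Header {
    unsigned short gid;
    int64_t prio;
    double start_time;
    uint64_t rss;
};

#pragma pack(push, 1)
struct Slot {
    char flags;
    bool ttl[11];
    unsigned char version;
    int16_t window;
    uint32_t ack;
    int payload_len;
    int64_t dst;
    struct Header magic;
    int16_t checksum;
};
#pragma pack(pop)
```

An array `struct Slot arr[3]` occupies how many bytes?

195

Header: 0..2  gid  (2B, 2-aligned); 2..8  -- padding (6B); 8..16  prio  (8B, 8-aligned); 16..24  start_time  (8B, 8-aligned); 24..32  rss  (8B, 8-aligned); sizeof = 32, alignof = 8
0..1  flags  (1B, 1-aligned)
1..12  ttl  (11B, 1-aligned)
12..13  version  (1B, 1-aligned)
13..15  window  (2B, 1-aligned)
15..19  ack  (4B, 1-aligned)
19..23  payload_len  (4B, 1-aligned)
23..31  dst  (8B, 1-aligned)
31..63  magic  (32B, 1-aligned)
63..65  checksum  (2B, 1-aligned)
sizeof = 65, alignof = 1
array of 3: 3 × 65 = 195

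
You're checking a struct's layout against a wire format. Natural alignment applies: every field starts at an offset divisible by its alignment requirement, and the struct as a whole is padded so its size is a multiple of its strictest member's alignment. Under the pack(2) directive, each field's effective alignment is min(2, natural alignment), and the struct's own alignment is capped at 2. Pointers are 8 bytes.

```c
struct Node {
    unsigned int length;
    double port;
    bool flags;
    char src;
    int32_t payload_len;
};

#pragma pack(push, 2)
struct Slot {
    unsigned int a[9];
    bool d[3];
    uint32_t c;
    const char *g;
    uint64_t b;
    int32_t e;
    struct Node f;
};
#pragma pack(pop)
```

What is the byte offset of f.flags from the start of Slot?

Node: 0..4  length  (4B, 4-aligned); 4..8  -- padding (4B); 8..16  port  (8B, 8-aligned); 16..17  flags  (1B, 1-aligned); 17..18  src  (1B, 1-aligned); 18..20  -- padding (2B); 20..24  payload_len  (4B, 4-aligned); sizeof = 24, alignof = 8
0..36  a  (36B, 2-aligned)
36..39  d  (3B, 1-aligned)
39..40  -- padding (1B)
40..44  c  (4B, 2-aligned)
44..52  g  (8B, 2-aligned)
52..60  b  (8B, 2-aligned)
60..64  e  (4B, 2-aligned)
64..88  f  (24B, 2-aligned)
within Node: flags at 16
64 + 16 = 80

80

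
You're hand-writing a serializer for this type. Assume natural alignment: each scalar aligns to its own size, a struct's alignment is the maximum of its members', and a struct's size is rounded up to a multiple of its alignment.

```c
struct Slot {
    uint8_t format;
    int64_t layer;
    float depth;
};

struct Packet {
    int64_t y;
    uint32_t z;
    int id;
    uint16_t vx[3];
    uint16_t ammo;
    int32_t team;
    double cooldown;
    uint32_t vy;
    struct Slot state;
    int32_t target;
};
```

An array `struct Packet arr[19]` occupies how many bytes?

Slot: 0..1  format  (1B, 1-aligned); 1..8  -- padding (7B); 8..16  layer  (8B, 8-aligned); 16..20  depth  (4B, 4-aligned); 20..24  -- tail padding (4B); sizeof = 24, alignof = 8
0..8  y  (8B, 8-aligned)
8..12  z  (4B, 4-aligned)
12..16  id  (4B, 4-aligned)
16..22  vx  (6B, 2-aligned)
22..24  ammo  (2B, 2-aligned)
24..28  team  (4B, 4-aligned)
28..32  -- padding (4B)
32..40  cooldown  (8B, 8-aligned)
40..44  vy  (4B, 4-aligned)
44..48  -- padding (4B)
48..72  state  (24B, 8-aligned)
72..76  target  (4B, 4-aligned)
76..80  -- tail padding (4B)
sizeof = 80, alignof = 8
array of 19: 19 × 80 = 1520

1520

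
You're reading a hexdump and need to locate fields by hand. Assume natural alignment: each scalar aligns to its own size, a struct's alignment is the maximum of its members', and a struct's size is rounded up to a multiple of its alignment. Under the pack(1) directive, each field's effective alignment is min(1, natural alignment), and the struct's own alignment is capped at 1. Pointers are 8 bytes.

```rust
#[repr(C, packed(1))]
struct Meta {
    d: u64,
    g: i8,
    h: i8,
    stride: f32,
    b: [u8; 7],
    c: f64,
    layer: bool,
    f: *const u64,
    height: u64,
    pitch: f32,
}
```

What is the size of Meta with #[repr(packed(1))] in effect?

@0: d [8B, align 1] → 8
@8: g [1B, align 1] → 9
@9: h [1B, align 1] → 10
@10: stride [4B, align 1] → 14
@14: b [7B, align 1] → 21
@21: c [8B, align 1] → 29
@29: layer [1B, align 1] → 30
@30: f [8B, align 1] → 38
@38: height [8B, align 1] → 46
@46: pitch [4B, align 1] → 50
size 50, align 1

50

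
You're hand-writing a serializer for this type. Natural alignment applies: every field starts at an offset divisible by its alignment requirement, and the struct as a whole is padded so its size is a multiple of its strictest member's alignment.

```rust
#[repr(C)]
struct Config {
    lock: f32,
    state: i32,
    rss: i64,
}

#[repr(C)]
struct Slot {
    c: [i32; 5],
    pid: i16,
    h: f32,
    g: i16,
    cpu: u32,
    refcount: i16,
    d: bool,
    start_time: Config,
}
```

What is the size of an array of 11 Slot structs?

616

Config: @0: lock [4B, align 4] → 4; @4: state [4B, align 4] → 8; @8: rss [8B, align 8] → 16; size 16, align 8
@0: c [20B, align 4] → 20
@20: pid [2B, align 2] → 22
+2 pad (align 4)
@24: h [4B, align 4] → 28
@28: g [2B, align 2] → 30
+2 pad (align 4)
@32: cpu [4B, align 4] → 36
@36: refcount [2B, align 2] → 38
@38: d [1B, align 1] → 39
+1 pad (align 8)
@40: start_time [16B, align 8] → 56
size 56, align 8
array of 11: 11 × 56 = 616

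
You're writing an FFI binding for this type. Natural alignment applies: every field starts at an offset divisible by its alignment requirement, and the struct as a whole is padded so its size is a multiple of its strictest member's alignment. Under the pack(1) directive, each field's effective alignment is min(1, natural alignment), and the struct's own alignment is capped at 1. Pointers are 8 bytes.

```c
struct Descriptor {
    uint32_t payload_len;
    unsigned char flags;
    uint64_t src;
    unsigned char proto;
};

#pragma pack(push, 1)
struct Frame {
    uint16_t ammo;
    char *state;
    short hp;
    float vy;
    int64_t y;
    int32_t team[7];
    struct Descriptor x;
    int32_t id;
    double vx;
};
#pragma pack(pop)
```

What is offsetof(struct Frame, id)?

Descriptor: 0..4  payload_len  (4B, 4-aligned); 4..5  flags  (1B, 1-aligned); 5..8  -- padding (3B); 8..16  src  (8B, 8-aligned); 16..17  proto  (1B, 1-aligned); 17..24  -- tail padding (7B); sizeof = 24, alignof = 8
0..2  ammo  (2B, 1-aligned)
2..10  state  (8B, 1-aligned)
10..12  hp  (2B, 1-aligned)
12..16  vy  (4B, 1-aligned)
16..24  y  (8B, 1-aligned)
24..52  team  (28B, 1-aligned)
52..76  x  (24B, 1-aligned)
76..80  id  (4B, 1-aligned)

76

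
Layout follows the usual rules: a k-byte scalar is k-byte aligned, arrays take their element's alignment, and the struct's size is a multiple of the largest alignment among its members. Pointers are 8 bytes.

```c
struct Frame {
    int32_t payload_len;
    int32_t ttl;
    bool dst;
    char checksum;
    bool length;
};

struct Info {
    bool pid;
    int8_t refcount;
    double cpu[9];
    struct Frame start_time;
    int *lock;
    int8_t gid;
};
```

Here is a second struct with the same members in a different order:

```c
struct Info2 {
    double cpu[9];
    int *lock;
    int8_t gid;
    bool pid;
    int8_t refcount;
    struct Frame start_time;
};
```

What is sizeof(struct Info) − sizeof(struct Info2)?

Frame: @0: payload_len [4B, align 4] → 4; @4: ttl [4B, align 4] → 8; @8: dst [1B, align 1] → 9; @9: checksum [1B, align 1] → 10; @10: length [1B, align 1] → 11; +1 tail pad (align 4); size 12, align 4
@0: pid [1B, align 1] → 1
@1: refcount [1B, align 1] → 2
+6 pad (align 8)
@8: cpu [72B, align 8] → 80
@80: start_time [12B, align 4] → 92
+4 pad (align 8)
@96: lock [8B, align 8] → 104
@104: gid [1B, align 1] → 105
+7 tail pad (align 8)
size 112, align 8
— Info2 —
@0: cpu [72B, align 8] → 72
@72: lock [8B, align 8] → 80
@80: gid [1B, align 1] → 81
@81: pid [1B, align 1] → 82
@82: refcount [1B, align 1] → 83
+1 pad (align 4)
@84: start_time [12B, align 4] → 96
size 96, align 8
112 − 96 = 16

16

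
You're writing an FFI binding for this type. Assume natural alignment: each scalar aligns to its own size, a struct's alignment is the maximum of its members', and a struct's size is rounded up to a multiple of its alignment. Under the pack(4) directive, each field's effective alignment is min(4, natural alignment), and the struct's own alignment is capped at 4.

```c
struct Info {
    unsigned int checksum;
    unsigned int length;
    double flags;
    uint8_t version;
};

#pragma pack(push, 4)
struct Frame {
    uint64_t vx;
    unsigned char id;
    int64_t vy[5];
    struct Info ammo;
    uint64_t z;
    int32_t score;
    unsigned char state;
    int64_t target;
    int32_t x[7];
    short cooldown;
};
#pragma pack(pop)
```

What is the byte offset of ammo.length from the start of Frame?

56

Info: @0: checksum [4B, align 4] → 4; @4: length [4B, align 4] → 8; @8: flags [8B, align 8] → 16; @16: version [1B, align 1] → 17; +7 tail pad (align 8); size 24, align 8
@0: vx [8B, align 4] → 8
@8: id [1B, align 1] → 9
+3 pad (align 4)
@12: vy [40B, align 4] → 52
@52: ammo [24B, align 4] → 76
within Info: length at 4
52 + 4 = 56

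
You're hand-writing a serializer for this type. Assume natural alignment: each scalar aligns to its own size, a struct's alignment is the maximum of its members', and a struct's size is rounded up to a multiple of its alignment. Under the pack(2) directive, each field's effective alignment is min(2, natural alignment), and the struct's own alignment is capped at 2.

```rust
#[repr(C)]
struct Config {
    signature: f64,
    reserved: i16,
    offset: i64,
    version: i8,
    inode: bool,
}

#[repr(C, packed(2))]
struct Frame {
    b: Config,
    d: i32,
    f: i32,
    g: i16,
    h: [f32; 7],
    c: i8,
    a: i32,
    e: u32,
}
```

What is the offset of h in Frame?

42

Config: @0: signature [8B, align 8] → 8; @8: reserved [2B, align 2] → 10; +6 pad (align 8); @16: offset [8B, align 8] → 24; @24: version [1B, align 1] → 25; @25: inode [1B, align 1] → 26; +6 tail pad (align 8); size 32, align 8
@0: b [32B, align 2] → 32
@32: d [4B, align 2] → 36
@36: f [4B, align 2] → 40
@40: g [2B, align 2] → 42
@42: h [28B, align 2] → 70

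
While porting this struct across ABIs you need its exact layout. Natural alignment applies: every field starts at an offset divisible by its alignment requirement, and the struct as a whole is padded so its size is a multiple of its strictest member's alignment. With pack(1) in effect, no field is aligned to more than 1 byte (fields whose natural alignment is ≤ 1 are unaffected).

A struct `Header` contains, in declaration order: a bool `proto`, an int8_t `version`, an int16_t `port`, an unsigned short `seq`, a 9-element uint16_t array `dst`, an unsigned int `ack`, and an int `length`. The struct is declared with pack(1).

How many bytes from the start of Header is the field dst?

0..1  proto  (1B, 1-aligned)
1..2  version  (1B, 1-aligned)
2..4  port  (2B, 1-aligned)
4..6  seq  (2B, 1-aligned)
6..24  dst  (18B, 1-aligned)

6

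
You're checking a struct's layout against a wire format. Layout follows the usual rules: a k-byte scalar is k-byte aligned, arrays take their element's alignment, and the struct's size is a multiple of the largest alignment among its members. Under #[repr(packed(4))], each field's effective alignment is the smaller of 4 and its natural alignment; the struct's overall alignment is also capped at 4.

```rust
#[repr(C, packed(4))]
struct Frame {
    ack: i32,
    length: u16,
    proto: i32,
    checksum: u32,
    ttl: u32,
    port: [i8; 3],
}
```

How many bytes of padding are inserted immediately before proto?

2

@0: ack [4B, align 4] → 4
@4: length [2B, align 2] → 6
+2 pad (align 4)
@8: proto [4B, align 4] → 12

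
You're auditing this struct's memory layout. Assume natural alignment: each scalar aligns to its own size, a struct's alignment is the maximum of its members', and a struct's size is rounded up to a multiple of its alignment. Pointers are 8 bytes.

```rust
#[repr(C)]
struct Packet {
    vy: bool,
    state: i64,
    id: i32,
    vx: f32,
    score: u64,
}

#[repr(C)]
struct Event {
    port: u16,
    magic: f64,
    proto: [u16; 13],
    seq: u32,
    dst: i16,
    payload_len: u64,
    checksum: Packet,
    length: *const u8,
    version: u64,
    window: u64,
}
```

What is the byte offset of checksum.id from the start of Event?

80

Packet: 0..1  vy  (1B, 1-aligned); 1..8  -- padding (7B); 8..16  state  (8B, 8-aligned); 16..20  id  (4B, 4-aligned); 20..24  vx  (4B, 4-aligned); 24..32  score  (8B, 8-aligned); sizeof = 32, alignof = 8
0..2  port  (2B, 2-aligned)
2..8  -- padding (6B)
8..16  magic  (8B, 8-aligned)
16..42  proto  (26B, 2-aligned)
42..44  -- padding (2B)
44..48  seq  (4B, 4-aligned)
48..50  dst  (2B, 2-aligned)
50..56  -- padding (6B)
56..64  payload_len  (8B, 8-aligned)
64..96  checksum  (32B, 8-aligned)
within Packet: id at 16
64 + 16 = 80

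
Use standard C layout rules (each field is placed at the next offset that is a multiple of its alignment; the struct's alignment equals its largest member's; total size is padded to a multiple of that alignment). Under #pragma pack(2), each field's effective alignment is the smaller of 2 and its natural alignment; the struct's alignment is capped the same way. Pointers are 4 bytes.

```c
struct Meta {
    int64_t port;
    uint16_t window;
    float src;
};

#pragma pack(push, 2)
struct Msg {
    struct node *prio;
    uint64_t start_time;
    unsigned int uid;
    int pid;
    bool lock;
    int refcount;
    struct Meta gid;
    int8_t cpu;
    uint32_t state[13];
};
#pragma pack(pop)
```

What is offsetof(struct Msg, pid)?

Meta: 0..8  port  (8B, 8-aligned); 8..10  window  (2B, 2-aligned); 10..12  -- padding (2B); 12..16  src  (4B, 4-aligned); sizeof = 16, alignof = 8
0..4  prio  (4B, 2-aligned)
4..12  start_time  (8B, 2-aligned)
12..16  uid  (4B, 2-aligned)
16..20  pid  (4B, 2-aligned)

16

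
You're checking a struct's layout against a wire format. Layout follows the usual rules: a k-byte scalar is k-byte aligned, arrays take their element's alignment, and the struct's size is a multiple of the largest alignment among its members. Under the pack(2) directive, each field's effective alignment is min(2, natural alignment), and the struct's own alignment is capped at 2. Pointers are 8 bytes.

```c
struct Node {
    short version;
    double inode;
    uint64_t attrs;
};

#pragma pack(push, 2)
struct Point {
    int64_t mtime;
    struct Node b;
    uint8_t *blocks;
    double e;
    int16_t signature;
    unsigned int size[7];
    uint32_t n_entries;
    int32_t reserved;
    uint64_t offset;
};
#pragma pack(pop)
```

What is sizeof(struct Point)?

94 bytes

Node: 0..2  version  (2B, 2-aligned); 2..8  -- padding (6B); 8..16  inode  (8B, 8-aligned); 16..24  attrs  (8B, 8-aligned); sizeof = 24, alignof = 8
0..8  mtime  (8B, 2-aligned)
8..32  b  (24B, 2-aligned)
32..40  blocks  (8B, 2-aligned)
40..48  e  (8B, 2-aligned)
48..50  signature  (2B, 2-aligned)
50..78  size  (28B, 2-aligned)
78..82  n_entries  (4B, 2-aligned)
82..86  reserved  (4B, 2-aligned)
86..94  offset  (8B, 2-aligned)
sizeof = 94, alignof = 2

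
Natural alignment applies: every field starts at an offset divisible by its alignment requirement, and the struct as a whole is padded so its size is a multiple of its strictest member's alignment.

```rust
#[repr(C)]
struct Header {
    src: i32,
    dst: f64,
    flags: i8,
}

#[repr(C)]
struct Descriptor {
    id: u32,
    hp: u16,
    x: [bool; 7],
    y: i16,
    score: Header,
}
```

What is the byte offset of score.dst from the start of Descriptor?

24

Header: @0: src [4B, align 4] → 4; +4 pad (align 8); @8: dst [8B, align 8] → 16; @16: flags [1B, align 1] → 17; +7 tail pad (align 8); size 24, align 8
@0: id [4B, align 4] → 4
@4: hp [2B, align 2] → 6
@6: x [7B, align 1] → 13
+1 pad (align 2)
@14: y [2B, align 2] → 16
@16: score [24B, align 8] → 40
within Header: dst at 8
16 + 8 = 24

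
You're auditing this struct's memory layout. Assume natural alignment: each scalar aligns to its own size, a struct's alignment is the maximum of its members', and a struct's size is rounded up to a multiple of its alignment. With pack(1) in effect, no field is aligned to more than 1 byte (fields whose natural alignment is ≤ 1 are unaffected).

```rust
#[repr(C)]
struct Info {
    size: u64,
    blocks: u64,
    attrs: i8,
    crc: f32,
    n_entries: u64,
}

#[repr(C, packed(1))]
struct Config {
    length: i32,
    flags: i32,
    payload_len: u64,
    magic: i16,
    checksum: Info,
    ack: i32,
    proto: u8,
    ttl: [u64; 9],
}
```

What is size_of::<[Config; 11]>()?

1397

Info: @0: size [8B, align 8] → 8; @8: blocks [8B, align 8] → 16; @16: attrs [1B, align 1] → 17; +3 pad (align 4); @20: crc [4B, align 4] → 24; @24: n_entries [8B, align 8] → 32; size 32, align 8
@0: length [4B, align 1] → 4
@4: flags [4B, align 1] → 8
@8: payload_len [8B, align 1] → 16
@16: magic [2B, align 1] → 18
@18: checksum [32B, align 1] → 50
@50: ack [4B, align 1] → 54
@54: proto [1B, align 1] → 55
@55: ttl [72B, align 1] → 127
size 127, align 1
array of 11: 11 × 127 = 1397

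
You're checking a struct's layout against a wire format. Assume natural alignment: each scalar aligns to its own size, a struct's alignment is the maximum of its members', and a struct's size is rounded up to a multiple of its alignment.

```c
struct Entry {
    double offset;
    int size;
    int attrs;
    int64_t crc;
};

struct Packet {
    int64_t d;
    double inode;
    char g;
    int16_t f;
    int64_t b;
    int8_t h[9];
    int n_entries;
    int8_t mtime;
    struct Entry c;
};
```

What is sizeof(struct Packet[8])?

Entry: @0: offset [8B, align 8] → 8; @8: size [4B, align 4] → 12; @12: attrs [4B, align 4] → 16; @16: crc [8B, align 8] → 24; size 24, align 8
@0: d [8B, align 8] → 8
@8: inode [8B, align 8] → 16
@16: g [1B, align 1] → 17
+1 pad (align 2)
@18: f [2B, align 2] → 20
+4 pad (align 8)
@24: b [8B, align 8] → 32
@32: h [9B, align 1] → 41
+3 pad (align 4)
@44: n_entries [4B, align 4] → 48
@48: mtime [1B, align 1] → 49
+7 pad (align 8)
@56: c [24B, align 8] → 80
size 80, align 8
array of 8: 8 × 80 = 640

640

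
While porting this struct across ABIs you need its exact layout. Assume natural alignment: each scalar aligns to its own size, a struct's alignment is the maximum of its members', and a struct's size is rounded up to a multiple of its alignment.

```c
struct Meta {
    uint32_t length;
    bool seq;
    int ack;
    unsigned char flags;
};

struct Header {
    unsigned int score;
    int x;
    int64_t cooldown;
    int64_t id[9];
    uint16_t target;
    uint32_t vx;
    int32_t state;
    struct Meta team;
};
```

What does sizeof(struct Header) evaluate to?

Meta: 0..4  length  (4B, 4-aligned); 4..5  seq  (1B, 1-aligned); 5..8  -- padding (3B); 8..12  ack  (4B, 4-aligned); 12..13  flags  (1B, 1-aligned); 13..16  -- tail padding (3B); sizeof = 16, alignof = 4
0..4  score  (4B, 4-aligned)
4..8  x  (4B, 4-aligned)
8..16  cooldown  (8B, 8-aligned)
16..88  id  (72B, 8-aligned)
88..90  target  (2B, 2-aligned)
90..92  -- padding (2B)
92..96  vx  (4B, 4-aligned)
96..100  state  (4B, 4-aligned)
100..116  team  (16B, 4-aligned)
116..120  -- tail padding (4B)
sizeof = 120, alignof = 8

120 bytes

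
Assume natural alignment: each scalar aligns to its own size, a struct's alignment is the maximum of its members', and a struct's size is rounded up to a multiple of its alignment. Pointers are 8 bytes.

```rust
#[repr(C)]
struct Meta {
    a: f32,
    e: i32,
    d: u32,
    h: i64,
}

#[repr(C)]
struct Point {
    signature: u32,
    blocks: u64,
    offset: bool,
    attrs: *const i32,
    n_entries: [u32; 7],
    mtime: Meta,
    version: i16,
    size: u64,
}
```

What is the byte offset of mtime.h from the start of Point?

80

Meta: 0..4  a  (4B, 4-aligned); 4..8  e  (4B, 4-aligned); 8..12  d  (4B, 4-aligned); 12..16  -- padding (4B); 16..24  h  (8B, 8-aligned); sizeof = 24, alignof = 8
0..4  signature  (4B, 4-aligned)
4..8  -- padding (4B)
8..16  blocks  (8B, 8-aligned)
16..17  offset  (1B, 1-aligned)
17..24  -- padding (7B)
24..32  attrs  (8B, 8-aligned)
32..60  n_entries  (28B, 4-aligned)
60..64  -- padding (4B)
64..88  mtime  (24B, 8-aligned)
within Meta: h at 16
64 + 16 = 80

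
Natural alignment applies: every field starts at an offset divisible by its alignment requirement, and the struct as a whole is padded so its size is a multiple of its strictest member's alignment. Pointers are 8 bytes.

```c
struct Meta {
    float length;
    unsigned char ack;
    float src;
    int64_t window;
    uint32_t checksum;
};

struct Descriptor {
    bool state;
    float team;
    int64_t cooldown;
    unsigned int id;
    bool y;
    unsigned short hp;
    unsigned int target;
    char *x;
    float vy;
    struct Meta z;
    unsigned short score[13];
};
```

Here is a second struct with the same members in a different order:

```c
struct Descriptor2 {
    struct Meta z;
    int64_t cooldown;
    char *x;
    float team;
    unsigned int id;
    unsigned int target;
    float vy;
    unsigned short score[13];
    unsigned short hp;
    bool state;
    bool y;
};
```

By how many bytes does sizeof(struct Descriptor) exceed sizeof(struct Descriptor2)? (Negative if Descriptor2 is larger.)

16

Meta: length at 0 (size 4, align 4) → ends 4; ack at 4 (size 1, align 1) → ends 5; pad 3 to align 4 for src; src at 8 (size 4, align 4) → ends 12; pad 4 to align 8 for window; window at 16 (size 8, align 8) → ends 24; checksum at 24 (size 4, align 4) → ends 28; tail pad 4 to reach multiple of 8; total 32 bytes, alignment 8
state at 0 (size 1, align 1) → ends 1
pad 3 to align 4 for team
team at 4 (size 4, align 4) → ends 8
cooldown at 8 (size 8, align 8) → ends 16
id at 16 (size 4, align 4) → ends 20
y at 20 (size 1, align 1) → ends 21
pad 1 to align 2 for hp
hp at 22 (size 2, align 2) → ends 24
target at 24 (size 4, align 4) → ends 28
pad 4 to align 8 for x
x at 32 (size 8, align 8) → ends 40
vy at 40 (size 4, align 4) → ends 44
pad 4 to align 8 for z
z at 48 (size 32, align 8) → ends 80
score at 80 (size 26, align 2) → ends 106
tail pad 6 to reach multiple of 8
total 112 bytes, alignment 8
— Descriptor2 —
z at 0 (size 32, align 8) → ends 32
cooldown at 32 (size 8, align 8) → ends 40
x at 40 (size 8, align 8) → ends 48
team at 48 (size 4, align 4) → ends 52
id at 52 (size 4, align 4) → ends 56
target at 56 (size 4, align 4) → ends 60
vy at 60 (size 4, align 4) → ends 64
score at 64 (size 26, align 2) → ends 90
hp at 90 (size 2, align 2) → ends 92
state at 92 (size 1, align 1) → ends 93
y at 93 (size 1, align 1) → ends 94
tail pad 2 to reach multiple of 8
total 96 bytes, alignment 8
112 − 96 = 16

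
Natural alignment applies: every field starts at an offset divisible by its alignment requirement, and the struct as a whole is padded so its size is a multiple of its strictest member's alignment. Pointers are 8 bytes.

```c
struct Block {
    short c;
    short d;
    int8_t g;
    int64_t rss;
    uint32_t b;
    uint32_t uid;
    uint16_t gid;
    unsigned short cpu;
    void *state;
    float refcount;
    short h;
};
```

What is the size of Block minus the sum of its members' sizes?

9

0..2  c  (2B, 2-aligned)
2..4  d  (2B, 2-aligned)
4..5  g  (1B, 1-aligned)
5..8  -- padding (3B)
8..16  rss  (8B, 8-aligned)
16..20  b  (4B, 4-aligned)
20..24  uid  (4B, 4-aligned)
24..26  gid  (2B, 2-aligned)
26..28  cpu  (2B, 2-aligned)
28..32  -- padding (4B)
32..40  state  (8B, 8-aligned)
40..44  refcount  (4B, 4-aligned)
44..46  h  (2B, 2-aligned)
46..48  -- tail padding (2B)
sizeof = 48, alignof = 8
data bytes 39, size 48 → padding 9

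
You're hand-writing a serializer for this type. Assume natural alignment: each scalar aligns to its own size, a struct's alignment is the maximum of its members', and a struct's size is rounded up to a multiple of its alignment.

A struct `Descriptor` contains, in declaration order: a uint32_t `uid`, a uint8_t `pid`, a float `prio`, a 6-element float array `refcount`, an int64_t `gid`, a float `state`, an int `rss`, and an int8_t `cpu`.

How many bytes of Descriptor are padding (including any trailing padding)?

14

uid at 0 (size 4, align 4) → ends 4
pid at 4 (size 1, align 1) → ends 5
pad 3 to align 4 for prio
prio at 8 (size 4, align 4) → ends 12
refcount at 12 (size 24, align 4) → ends 36
pad 4 to align 8 for gid
gid at 40 (size 8, align 8) → ends 48
state at 48 (size 4, align 4) → ends 52
rss at 52 (size 4, align 4) → ends 56
cpu at 56 (size 1, align 1) → ends 57
tail pad 7 to reach multiple of 8
total 64 bytes, alignment 8
data bytes 50, size 64 → padding 14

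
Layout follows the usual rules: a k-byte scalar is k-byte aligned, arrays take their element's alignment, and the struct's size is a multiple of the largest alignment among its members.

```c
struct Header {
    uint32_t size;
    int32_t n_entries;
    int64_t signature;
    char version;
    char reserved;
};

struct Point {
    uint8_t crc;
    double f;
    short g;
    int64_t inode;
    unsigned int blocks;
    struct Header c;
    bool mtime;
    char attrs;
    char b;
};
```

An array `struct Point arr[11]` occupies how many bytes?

Header: @0: size [4B, align 4] → 4; @4: n_entries [4B, align 4] → 8; @8: signature [8B, align 8] → 16; @16: version [1B, align 1] → 17; @17: reserved [1B, align 1] → 18; +6 tail pad (align 8); size 24, align 8
@0: crc [1B, align 1] → 1
+7 pad (align 8)
@8: f [8B, align 8] → 16
@16: g [2B, align 2] → 18
+6 pad (align 8)
@24: inode [8B, align 8] → 32
@32: blocks [4B, align 4] → 36
+4 pad (align 8)
@40: c [24B, align 8] → 64
@64: mtime [1B, align 1] → 65
@65: attrs [1B, align 1] → 66
@66: b [1B, align 1] → 67
+5 tail pad (align 8)
size 72, align 8
array of 11: 11 × 72 = 792

792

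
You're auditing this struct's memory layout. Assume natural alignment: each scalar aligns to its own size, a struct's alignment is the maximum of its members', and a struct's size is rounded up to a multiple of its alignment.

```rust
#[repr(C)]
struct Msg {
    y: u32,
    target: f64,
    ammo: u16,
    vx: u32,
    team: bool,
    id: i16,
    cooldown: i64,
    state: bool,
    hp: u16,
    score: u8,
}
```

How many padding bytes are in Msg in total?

y at 0 (size 4, align 4) → ends 4
pad 4 to align 8 for target
target at 8 (size 8, align 8) → ends 16
ammo at 16 (size 2, align 2) → ends 18
pad 2 to align 4 for vx
vx at 20 (size 4, align 4) → ends 24
team at 24 (size 1, align 1) → ends 25
pad 1 to align 2 for id
id at 26 (size 2, align 2) → ends 28
pad 4 to align 8 for cooldown
cooldown at 32 (size 8, align 8) → ends 40
state at 40 (size 1, align 1) → ends 41
pad 1 to align 2 for hp
hp at 42 (size 2, align 2) → ends 44
score at 44 (size 1, align 1) → ends 45
tail pad 3 to reach multiple of 8
total 48 bytes, alignment 8
data bytes 33, size 48 → padding 15

15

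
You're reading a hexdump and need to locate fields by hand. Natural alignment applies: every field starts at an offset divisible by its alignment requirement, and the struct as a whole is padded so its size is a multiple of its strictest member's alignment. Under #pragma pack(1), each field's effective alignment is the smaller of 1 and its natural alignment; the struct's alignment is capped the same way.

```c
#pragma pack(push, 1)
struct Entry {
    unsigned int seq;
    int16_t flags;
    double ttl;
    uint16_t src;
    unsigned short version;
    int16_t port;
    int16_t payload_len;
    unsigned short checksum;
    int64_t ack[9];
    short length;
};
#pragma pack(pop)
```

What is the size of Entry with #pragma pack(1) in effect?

seq at 0 (size 4, align 1) → ends 4
flags at 4 (size 2, align 1) → ends 6
ttl at 6 (size 8, align 1) → ends 14
src at 14 (size 2, align 1) → ends 16
version at 16 (size 2, align 1) → ends 18
port at 18 (size 2, align 1) → ends 20
payload_len at 20 (size 2, align 1) → ends 22
checksum at 22 (size 2, align 1) → ends 24
ack at 24 (size 72, align 1) → ends 96
length at 96 (size 2, align 1) → ends 98
total 98 bytes, alignment 1

98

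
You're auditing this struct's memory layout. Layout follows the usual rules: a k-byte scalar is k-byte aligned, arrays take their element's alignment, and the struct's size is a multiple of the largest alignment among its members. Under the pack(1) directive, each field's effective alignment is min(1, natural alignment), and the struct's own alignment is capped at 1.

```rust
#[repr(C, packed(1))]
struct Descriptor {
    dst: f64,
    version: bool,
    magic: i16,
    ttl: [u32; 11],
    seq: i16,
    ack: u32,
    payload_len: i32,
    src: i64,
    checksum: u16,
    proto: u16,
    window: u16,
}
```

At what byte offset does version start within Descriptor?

dst at 0 (size 8, align 1) → ends 8
version at 8 (size 1, align 1) → ends 9

8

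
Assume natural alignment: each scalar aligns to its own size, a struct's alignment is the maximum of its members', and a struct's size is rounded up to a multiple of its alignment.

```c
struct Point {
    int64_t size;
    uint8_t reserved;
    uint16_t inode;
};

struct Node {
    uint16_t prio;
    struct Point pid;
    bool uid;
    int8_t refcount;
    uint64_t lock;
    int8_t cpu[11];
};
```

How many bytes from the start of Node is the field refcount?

Point: size at 0 (size 8, align 8) → ends 8; reserved at 8 (size 1, align 1) → ends 9; pad 1 to align 2 for inode; inode at 10 (size 2, align 2) → ends 12; tail pad 4 to reach multiple of 8; total 16 bytes, alignment 8
prio at 0 (size 2, align 2) → ends 2
pad 6 to align 8 for pid
pid at 8 (size 16, align 8) → ends 24
uid at 24 (size 1, align 1) → ends 25
refcount at 25 (size 1, align 1) → ends 26

25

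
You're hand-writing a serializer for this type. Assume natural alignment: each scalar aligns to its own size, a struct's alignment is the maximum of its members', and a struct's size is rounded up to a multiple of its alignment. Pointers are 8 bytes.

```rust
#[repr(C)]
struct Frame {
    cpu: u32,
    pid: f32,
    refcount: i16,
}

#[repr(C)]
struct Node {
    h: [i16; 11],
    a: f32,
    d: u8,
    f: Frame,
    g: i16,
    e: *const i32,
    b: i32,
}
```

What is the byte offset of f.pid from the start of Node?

Frame: 0..4  cpu  (4B, 4-aligned); 4..8  pid  (4B, 4-aligned); 8..10  refcount  (2B, 2-aligned); 10..12  -- tail padding (2B); sizeof = 12, alignof = 4
0..22  h  (22B, 2-aligned)
22..24  -- padding (2B)
24..28  a  (4B, 4-aligned)
28..29  d  (1B, 1-aligned)
29..32  -- padding (3B)
32..44  f  (12B, 4-aligned)
within Frame: pid at 4
32 + 4 = 36

36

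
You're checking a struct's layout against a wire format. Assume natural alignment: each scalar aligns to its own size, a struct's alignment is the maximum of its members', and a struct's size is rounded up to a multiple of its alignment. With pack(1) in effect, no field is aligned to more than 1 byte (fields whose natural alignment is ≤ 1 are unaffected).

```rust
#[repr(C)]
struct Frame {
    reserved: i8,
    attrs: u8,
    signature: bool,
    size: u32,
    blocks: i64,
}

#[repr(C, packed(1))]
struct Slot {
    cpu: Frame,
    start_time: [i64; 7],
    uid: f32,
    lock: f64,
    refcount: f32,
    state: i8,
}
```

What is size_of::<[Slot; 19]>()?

Frame: @0: reserved [1B, align 1] → 1; @1: attrs [1B, align 1] → 2; @2: signature [1B, align 1] → 3; +1 pad (align 4); @4: size [4B, align 4] → 8; @8: blocks [8B, align 8] → 16; size 16, align 8
@0: cpu [16B, align 1] → 16
@16: start_time [56B, align 1] → 72
@72: uid [4B, align 1] → 76
@76: lock [8B, align 1] → 84
@84: refcount [4B, align 1] → 88
@88: state [1B, align 1] → 89
size 89, align 1
array of 19: 19 × 89 = 1691

1691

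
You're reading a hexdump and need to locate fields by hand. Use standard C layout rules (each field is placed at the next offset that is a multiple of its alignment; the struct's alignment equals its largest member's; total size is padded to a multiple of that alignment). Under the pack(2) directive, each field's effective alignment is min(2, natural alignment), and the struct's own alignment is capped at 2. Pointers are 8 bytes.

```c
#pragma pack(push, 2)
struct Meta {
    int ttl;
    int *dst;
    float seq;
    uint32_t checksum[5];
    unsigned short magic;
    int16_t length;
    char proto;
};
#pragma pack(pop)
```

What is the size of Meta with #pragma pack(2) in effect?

@0: ttl [4B, align 2] → 4
@4: dst [8B, align 2] → 12
@12: seq [4B, align 2] → 16
@16: checksum [20B, align 2] → 36
@36: magic [2B, align 2] → 38
@38: length [2B, align 2] → 40
@40: proto [1B, align 1] → 41
+1 tail pad (align 2)
size 42, align 2

42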